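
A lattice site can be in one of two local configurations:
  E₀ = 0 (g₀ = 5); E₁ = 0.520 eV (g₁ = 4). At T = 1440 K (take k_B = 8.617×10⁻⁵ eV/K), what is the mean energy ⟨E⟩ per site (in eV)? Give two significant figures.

k_BT = 8.617×10⁻⁵ × 1440 K = 0.1241 eV.
Eᵢ/kT = 0, 4.190.
Z = Σ gᵢe^(−Eᵢ/kT) = 5·e^(−0) + 4·e^(−4.190) = 5.000 + 0.06059 = 5.061.
⟨E⟩ = Σ Eᵢ gᵢe^(−Eᵢ/kT) / Z = (0·5.000 + 0.520·0.06059) / 5.061 = 0.0062 eV.

0.0062 eV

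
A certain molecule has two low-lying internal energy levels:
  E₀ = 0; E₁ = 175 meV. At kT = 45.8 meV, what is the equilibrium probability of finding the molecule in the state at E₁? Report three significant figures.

Eᵢ/kT = 0, 3.8210.
Z = Σ e^(−Eᵢ/kT) = e^(−0) + e^(−3.8210) = 1.0000 + 0.021906 = 1.0219.
P₁ = e^(−E₁/kT) / Z = 0.021906/1.0219 = 0.0214.

0.0214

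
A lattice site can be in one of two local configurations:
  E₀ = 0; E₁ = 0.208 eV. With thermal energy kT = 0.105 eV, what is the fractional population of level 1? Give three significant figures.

Eᵢ/kT = 0, 1.9810.
Z = Σ e^(−Eᵢ/kT) = e^(−0) + e^(−1.9810) = 1.0000 + 0.13793 = 1.1379.
P₁ = e^(−E₁/kT) / Z = 0.13793/1.1379 = 0.121.

0.121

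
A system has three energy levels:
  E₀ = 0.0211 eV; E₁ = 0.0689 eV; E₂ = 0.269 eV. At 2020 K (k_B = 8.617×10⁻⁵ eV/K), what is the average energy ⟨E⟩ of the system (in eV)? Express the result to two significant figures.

0.069 eV

k_BT = 8.617×10⁻⁵ × 2020 K = 0.1741 eV.
Eᵢ/kT = 0.1212, 0.3957, 1.545.
Z = Σ e^(−Eᵢ/kT) = e^(−0.1212) + e^(−0.3957) + e^(−1.545) = 0.8859 + 0.6732 + 0.2133 = 1.772.
⟨E⟩ = Σ Eᵢ e^(−Eᵢ/kT) / Z = (0.0211·0.8859 + 0.0689·0.6732 + 0.269·0.2133) / 1.772 = 0.069 eV.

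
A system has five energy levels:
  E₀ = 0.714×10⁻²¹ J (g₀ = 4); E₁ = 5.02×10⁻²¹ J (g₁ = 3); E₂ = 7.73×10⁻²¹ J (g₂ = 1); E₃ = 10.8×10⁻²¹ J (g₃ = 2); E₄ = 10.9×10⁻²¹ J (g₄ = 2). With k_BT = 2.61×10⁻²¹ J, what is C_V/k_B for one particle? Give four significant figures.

Eᵢ/kT = 0.273563, 1.92337, 2.96169, 4.13793, 4.17625.
Z = Σ gᵢe^(−Eᵢ/kT) = 4·e^(−0.273563) + 3·e^(−1.92337) + 1·e^(−2.96169) + 2·e^(−4.13793) + 2·e^(−4.17625) = 3.04266 + 0.438341 + 0.0517314 + 0.0319117 + 0.0307120 = 3.59536.
⟨E⟩ = 1.51646, ⟨E²⟩ = 6.41373.
C_V/k_B = (⟨E²⟩ − ⟨E⟩²)/(kT)² = (6.41373 − 2.29965)/6.81210 = 0.6039.

0.6039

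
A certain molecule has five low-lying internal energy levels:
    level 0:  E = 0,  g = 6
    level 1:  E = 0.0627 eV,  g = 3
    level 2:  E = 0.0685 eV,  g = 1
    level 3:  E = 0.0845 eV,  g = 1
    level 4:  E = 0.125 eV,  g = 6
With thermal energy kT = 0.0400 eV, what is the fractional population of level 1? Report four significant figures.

Eᵢ/kT = 0, 1.56750, 1.71250, 2.11250, 3.12500.
Z = Σ gᵢe^(−Eᵢ/kT) = 6·e^(−0) + 3·e^(−1.56750) + 1·e^(−1.71250) + 1·e^(−2.11250) + 6·e^(−3.12500) = 6.00000 + 0.625698 + 0.180414 + 0.120935 + 0.263622 = 7.19067.
P₁ = g₁ e^(−E₁/kT) / Z = 0.625698/7.19067 = 0.08702.

0.08702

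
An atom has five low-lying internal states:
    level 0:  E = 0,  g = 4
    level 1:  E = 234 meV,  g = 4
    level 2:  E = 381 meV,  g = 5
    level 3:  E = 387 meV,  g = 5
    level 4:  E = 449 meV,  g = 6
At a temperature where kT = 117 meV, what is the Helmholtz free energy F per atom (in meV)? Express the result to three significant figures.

-189 meV

Eᵢ/kT = 0, 2.0000, 3.2564, 3.3077, 3.8376.
Z = Σ gᵢe^(−Eᵢ/kT) = 4·e^(−0) + 4·e^(−2.0000) + 5·e^(−3.2564) + 5·e^(−3.3077) + 6·e^(−3.8376) = 4.0000 + 0.54134 + 0.19263 + 0.18300 + 0.12927 = 5.0462.
F = −kT ln Z = −117 × ln(5.0462) = −117 × 1.6186 = -189 meV.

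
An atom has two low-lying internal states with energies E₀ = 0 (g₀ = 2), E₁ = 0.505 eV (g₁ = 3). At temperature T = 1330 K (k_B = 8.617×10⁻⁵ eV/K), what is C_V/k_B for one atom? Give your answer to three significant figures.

0.343

k_BT = 8.617×10⁻⁵ × 1330 K = 0.11461 eV.
Eᵢ/kT = 0, 4.4062.
Z = Σ gᵢe^(−Eᵢ/kT) = 2·e^(−0) + 3·e^(−4.4062) = 2.0000 + 0.036604 = 2.0366.
⟨E⟩ = 0.0090764 eV, ⟨E²⟩ = 0.0045836 eV².
C_V/k_B = (⟨E²⟩ − ⟨E⟩²)/(kT)² = (0.0045836 − 0.000082381)/0.013135 = 0.343.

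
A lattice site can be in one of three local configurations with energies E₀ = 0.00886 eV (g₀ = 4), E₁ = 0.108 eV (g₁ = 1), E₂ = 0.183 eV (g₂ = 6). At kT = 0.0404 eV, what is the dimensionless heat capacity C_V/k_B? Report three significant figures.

Eᵢ/kT = 0.21931, 2.6733, 4.5297.
Z = Σ gᵢe^(−Eᵢ/kT) = 4·e^(−0.21931) + 1·e^(−2.6733) + 6·e^(−4.5297) = 3.2123 + 0.069024 + 0.064703 = 3.3460.
⟨E⟩ = 0.014273 eV, ⟨E²⟩ = 0.00096357 eV².
C_V/k_B = (⟨E²⟩ − ⟨E⟩²)/(kT)² = (0.00096357 − 0.00020372)/0.0016322 = 0.466.

0.466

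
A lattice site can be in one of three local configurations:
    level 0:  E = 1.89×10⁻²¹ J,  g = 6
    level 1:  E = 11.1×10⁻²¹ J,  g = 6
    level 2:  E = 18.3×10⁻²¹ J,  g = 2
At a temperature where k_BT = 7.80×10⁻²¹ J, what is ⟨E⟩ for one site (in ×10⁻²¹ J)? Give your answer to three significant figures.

Eᵢ/kT = 0.24231, 1.4231, 2.3462.
Z = Σ gᵢe^(−Eᵢ/kT) = 6·e^(−0.24231) + 6·e^(−1.4231) + 2·e^(−2.3462) = 4.7089 + 1.4458 + 0.19146 = 6.3462.
⟨E⟩ = Σ Eᵢ gᵢe^(−Eᵢ/kT) / Z = (1.89·4.7089 + 11.1·1.4458 + 18.3·0.19146) / 6.3462 = 4.48 ×10⁻²¹ J.

4.48 ×10⁻²¹ J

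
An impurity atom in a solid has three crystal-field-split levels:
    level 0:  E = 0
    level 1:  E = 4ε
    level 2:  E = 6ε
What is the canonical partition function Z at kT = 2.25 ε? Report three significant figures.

Z = 1.24

Eᵢ/kT = 0, 1.7778, 2.6667.
Z = Σ e^(−Eᵢ/kT) = e^(−0) + e^(−1.7778) + e^(−2.6667) = 1.0000 + 0.16901 + 0.069481 = 1.2385.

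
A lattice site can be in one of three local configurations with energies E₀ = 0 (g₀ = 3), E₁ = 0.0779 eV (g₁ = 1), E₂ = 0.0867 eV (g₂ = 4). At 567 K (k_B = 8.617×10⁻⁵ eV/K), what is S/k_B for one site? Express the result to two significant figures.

k_BT = 8.617×10⁻⁵ × 567 K = 0.04886 eV.
Eᵢ/kT = 0, 1.594, 1.774.
Z = Σ gᵢe^(−Eᵢ/kT) = 3·e^(−0) + 1·e^(−1.594) + 4·e^(−1.774) = 3.000 + 0.2031 + 0.6786 = 3.882.
⟨E⟩ = Σ EᵢPᵢ = 0.01923 eV.
S/k_B = ln Z + ⟨E⟩/kT = ln(3.882) + 0.01923/0.04886 = 1.356 + 0.3936 = 1.7.

1.7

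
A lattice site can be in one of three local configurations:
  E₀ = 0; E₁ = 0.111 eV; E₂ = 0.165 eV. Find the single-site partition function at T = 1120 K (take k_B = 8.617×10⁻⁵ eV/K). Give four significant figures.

k_BT = 8.617×10⁻⁵ × 1120 K = 0.0965104 eV.
Eᵢ/kT = 0, 1.15014, 1.70966.
Z = Σ e^(−Eᵢ/kT) = e^(−0) + e^(−1.15014) + e^(−1.70966) = 1.00000 + 0.316592 + 0.180927 = 1.49752.

Z = 1.498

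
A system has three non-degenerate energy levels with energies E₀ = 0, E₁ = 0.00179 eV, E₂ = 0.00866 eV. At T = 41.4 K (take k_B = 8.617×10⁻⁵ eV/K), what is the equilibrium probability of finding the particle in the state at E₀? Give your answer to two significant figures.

0.59

k_BT = 8.617×10⁻⁵ × 41.4 K = 0.003567 eV.
Eᵢ/kT = 0, 0.5018, 2.428.
Z = Σ e^(−Eᵢ/kT) = e^(−0) + e^(−0.5018) + e^(−2.428) = 1.000 + 0.6054 + 0.08821 = 1.694.
P₀ = e^(−E₀/kT) / Z = 1.000/1.694 = 0.59.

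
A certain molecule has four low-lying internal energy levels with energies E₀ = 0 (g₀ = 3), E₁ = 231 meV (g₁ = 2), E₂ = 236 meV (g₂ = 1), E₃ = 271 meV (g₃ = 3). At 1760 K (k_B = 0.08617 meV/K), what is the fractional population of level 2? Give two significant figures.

k_BT = 0.08617 × 1760 K = 151.7 meV.
Eᵢ/kT = 0, 1.523, 1.556, 1.786.
Z = Σ gᵢe^(−Eᵢ/kT) = 3·e^(−0) + 2·e^(−1.523) + 1·e^(−1.556) + 3·e^(−1.786) = 3.000 + 0.4361 + 0.2110 + 0.5029 = 4.150.
P₂ = g₂ e^(−E₂/kT) / Z = 0.2110/4.150 = 0.051.

0.051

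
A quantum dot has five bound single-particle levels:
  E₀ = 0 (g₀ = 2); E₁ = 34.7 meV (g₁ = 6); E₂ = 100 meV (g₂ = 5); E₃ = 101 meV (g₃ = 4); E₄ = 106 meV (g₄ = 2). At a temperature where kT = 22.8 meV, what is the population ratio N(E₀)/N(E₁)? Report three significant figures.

n₀/n₁ = (g₀/g₁) exp[−(E₀−E₁)/kT] = (2/6) × exp(−(-34.7 meV)/(22.8 meV)) = (2/6) × exp(1.5219) = 1.53.

1.53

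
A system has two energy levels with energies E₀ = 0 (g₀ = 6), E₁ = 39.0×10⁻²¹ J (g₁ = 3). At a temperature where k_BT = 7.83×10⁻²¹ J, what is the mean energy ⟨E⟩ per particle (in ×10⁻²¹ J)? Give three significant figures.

0.133 ×10⁻²¹ J

Eᵢ/kT = 0, 4.9808.
Z = Σ gᵢe^(−Eᵢ/kT) = 6·e^(−0) + 3·e^(−4.9808) = 6.0000 + 0.020606 = 6.0206.
⟨E⟩ = Σ Eᵢ gᵢe^(−Eᵢ/kT) / Z = (0·6.0000 + 39.0·0.020606) / 6.0206 = 0.133 ×10⁻²¹ J.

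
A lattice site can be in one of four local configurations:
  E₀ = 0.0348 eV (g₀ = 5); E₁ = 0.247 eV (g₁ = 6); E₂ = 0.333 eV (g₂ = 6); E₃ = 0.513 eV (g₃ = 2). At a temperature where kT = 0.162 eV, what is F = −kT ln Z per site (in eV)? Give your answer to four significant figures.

-0.2954 eV

Eᵢ/kT = 0.214815, 1.52469, 2.05556, 3.16667.
Z = Σ gᵢe^(−Eᵢ/kT) = 5·e^(−0.214815) + 6·e^(−1.52469) + 6·e^(−2.05556) + 2·e^(−3.16667) = 4.03345 + 1.30613 + 0.768127 + 0.0842874 = 6.19199.
F = −kT ln Z = −0.162 × ln(6.19199) = −0.162 × 1.82326 = -0.2954 eV.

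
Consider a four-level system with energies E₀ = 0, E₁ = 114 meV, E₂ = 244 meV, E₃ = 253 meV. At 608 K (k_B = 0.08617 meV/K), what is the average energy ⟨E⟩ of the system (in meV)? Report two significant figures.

k_BT = 0.08617 × 608 K = 52.39 meV.
Eᵢ/kT = 0, 2.176, 4.657, 4.829.
Z = Σ e^(−Eᵢ/kT) = e^(−0) + e^(−2.176) + e^(−4.657) + e^(−4.829) = 1.000 + 0.1135 + 0.009495 + 0.007995 = 1.131.
⟨E⟩ = Σ Eᵢ e^(−Eᵢ/kT) / Z = (0·1.000 + 114·0.1135 + 244·0.009495 + 253·0.007995) / 1.131 = 15 meV.

15 meV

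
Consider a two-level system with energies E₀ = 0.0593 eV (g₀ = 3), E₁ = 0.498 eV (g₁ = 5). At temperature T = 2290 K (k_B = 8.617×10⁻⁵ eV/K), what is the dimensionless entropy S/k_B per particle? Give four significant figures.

k_BT = 8.617×10⁻⁵ × 2290 K = 0.197329 eV.
Eᵢ/kT = 0.300513, 2.52370.
Z = Σ gᵢe^(−Eᵢ/kT) = 3·e^(−0.300513) + 5·e^(−2.52370) = 2.22131 + 0.400812 = 2.62212.
⟨E⟩ = Σ EᵢPᵢ = 0.126359 eV.
S/k_B = ln Z + ⟨E⟩/kT = ln(2.62212) + 0.126359/0.197329 = 0.963983 + 0.640347 = 1.604.

1.604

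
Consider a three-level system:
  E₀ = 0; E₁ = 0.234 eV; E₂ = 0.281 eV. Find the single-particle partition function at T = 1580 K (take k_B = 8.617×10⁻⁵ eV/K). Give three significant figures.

k_BT = 8.617×10⁻⁵ × 1580 K = 0.13615 eV.
Eᵢ/kT = 0, 1.7187, 2.0639.
Z = Σ e^(−Eᵢ/kT) = e^(−0) + e^(−1.7187) + e^(−2.0639) = 1.0000 + 0.17930 + 0.12696 = 1.3063.

Z = 1.31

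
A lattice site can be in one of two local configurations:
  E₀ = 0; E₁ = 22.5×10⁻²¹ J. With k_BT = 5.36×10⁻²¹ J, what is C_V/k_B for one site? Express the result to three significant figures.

0.257

Eᵢ/kT = 0, 4.1978.
Z = Σ e^(−Eᵢ/kT) = e^(−0) + e^(−4.1978) = 1.0000 + 0.015029 = 1.0150.
⟨E⟩ = 0.33316, ⟨E²⟩ = 7.4960.
C_V/k_B = (⟨E²⟩ − ⟨E⟩²)/(kT)² = (7.4960 − 0.11100)/28.730 = 0.257.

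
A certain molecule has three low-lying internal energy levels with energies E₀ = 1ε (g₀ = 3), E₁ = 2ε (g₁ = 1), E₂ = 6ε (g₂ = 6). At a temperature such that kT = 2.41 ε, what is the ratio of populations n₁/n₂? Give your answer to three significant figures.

0.876

n₁/n₂ = (g₁/g₂) exp[−(E₁−E₂)/kT] = (1/6) × exp(−(-4ε)/(2.41ε)) = (1/6) × exp(1.6598) = 0.876.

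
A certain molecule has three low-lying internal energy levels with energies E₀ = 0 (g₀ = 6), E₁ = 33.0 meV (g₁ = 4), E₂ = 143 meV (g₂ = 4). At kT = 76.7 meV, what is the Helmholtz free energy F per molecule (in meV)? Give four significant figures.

Eᵢ/kT = 0, 0.430248, 1.86441.
Z = Σ gᵢe^(−Eᵢ/kT) = 6·e^(−0) + 4·e^(−0.430248) + 4·e^(−1.86441) = 6.00000 + 2.60139 + 0.619951 = 9.22134.
F = −kT ln Z = −76.7 × ln(9.22134) = −76.7 × 2.22152 = -170.4 meV.

-170.4 meV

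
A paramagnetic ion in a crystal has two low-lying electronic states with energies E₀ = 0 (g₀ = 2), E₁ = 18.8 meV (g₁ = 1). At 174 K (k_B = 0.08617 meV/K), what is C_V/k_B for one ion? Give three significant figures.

0.172

k_BT = 0.08617 × 174 K = 14.994 meV.
Eᵢ/kT = 0, 1.2538.
Z = Σ gᵢe^(−Eᵢ/kT) = 2·e^(−0) + 1·e^(−1.2538) = 2.0000 + 0.28542 = 2.2854.
⟨E⟩ = 2.3479 meV, ⟨E²⟩ = 44.141 meV².
C_V/k_B = (⟨E²⟩ − ⟨E⟩²)/(kT)² = (44.141 − 5.5126)/224.82 = 0.172.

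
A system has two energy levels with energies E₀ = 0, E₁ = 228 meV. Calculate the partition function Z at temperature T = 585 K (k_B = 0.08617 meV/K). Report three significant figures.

Z = 1.01

k_BT = 0.08617 × 585 K = 50.409 meV.
Eᵢ/kT = 0, 4.5230.
Z = Σ e^(−Eᵢ/kT) = e^(−0) + e^(−4.5230) = 1.0000 + 0.010856 = 1.0109.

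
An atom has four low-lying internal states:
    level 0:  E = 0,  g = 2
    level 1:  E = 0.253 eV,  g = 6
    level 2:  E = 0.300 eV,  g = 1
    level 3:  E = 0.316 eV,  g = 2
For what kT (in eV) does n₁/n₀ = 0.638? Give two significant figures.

n₁/n₀ = (g₁/g₀) exp[−(E₁−E₀)/kT] = 0.638.
⇒ (E₁−E₀)/kT = ln((6/2)/0.638) = ln(4.702) = 1.548.
kT = 0.253 eV / 1.548 = 0.16 eV.

0.16 eV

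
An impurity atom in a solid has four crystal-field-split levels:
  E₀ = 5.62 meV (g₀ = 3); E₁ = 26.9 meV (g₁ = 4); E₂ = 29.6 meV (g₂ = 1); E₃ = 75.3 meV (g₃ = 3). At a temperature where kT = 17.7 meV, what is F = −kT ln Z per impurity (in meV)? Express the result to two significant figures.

-21 meV

Eᵢ/kT = 0.3175, 1.520, 1.672, 4.254.
Z = Σ gᵢe^(−Eᵢ/kT) = 3·e^(−0.3175) + 4·e^(−1.520) + 1·e^(−1.672) + 3·e^(−4.254) = 2.184 + 0.8748 + 0.1879 + 0.04262 = 3.289.
F = −kT ln Z = −17.7 × ln(3.289) = −17.7 × 1.191 = -21 meV.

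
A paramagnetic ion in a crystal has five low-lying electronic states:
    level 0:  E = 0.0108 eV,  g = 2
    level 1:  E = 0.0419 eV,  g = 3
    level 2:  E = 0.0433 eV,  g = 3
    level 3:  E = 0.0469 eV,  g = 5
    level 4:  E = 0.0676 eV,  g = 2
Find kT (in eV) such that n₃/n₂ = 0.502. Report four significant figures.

n₃/n₂ = (g₃/g₂) exp[−(E₃−E₂)/kT] = 0.502.
⇒ (E₃−E₂)/kT = ln((5/3)/0.502) = ln(3.32005) = 1.19998.
kT = 0.0036 eV / 1.19998 = 0.003000 eV.

0.003000 eV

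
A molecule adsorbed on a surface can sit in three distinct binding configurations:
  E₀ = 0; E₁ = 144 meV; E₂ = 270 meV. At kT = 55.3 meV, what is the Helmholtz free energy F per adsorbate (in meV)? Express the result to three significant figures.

-4.34 meV

Eᵢ/kT = 0, 2.6040, 4.8825.
Z = Σ e^(−Eᵢ/kT) = e^(−0) + e^(−2.6040) + e^(−4.8825) = 1.0000 + 0.073977 + 0.0075780 = 1.0816.
F = −kT ln Z = −55.3 × ln(1.0816) = −55.3 × 0.078441 = -4.34 meV.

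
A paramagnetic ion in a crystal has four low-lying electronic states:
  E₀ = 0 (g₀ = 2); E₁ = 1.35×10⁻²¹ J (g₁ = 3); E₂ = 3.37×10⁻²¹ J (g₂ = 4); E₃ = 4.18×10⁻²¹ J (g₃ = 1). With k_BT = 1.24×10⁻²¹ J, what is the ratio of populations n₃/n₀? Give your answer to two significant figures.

n₃/n₀ = (g₃/g₀) exp[−(E₃−E₀)/kT] = (1/2) × exp(−(4.18 ×10⁻²¹ J)/(1.24 ×10⁻²¹ J)) = (1/2) × exp(-3.371) = 0.017.

0.017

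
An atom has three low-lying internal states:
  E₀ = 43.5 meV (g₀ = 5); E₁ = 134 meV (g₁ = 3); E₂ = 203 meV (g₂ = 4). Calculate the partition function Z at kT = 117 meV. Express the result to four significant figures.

Eᵢ/kT = 0.371795, 1.14530, 1.73504.
Z = Σ gᵢe^(−Eᵢ/kT) = 5·e^(−0.371795) + 3·e^(−1.14530) + 4·e^(−1.73504) = 3.44748 + 0.954385 + 0.705573 = 5.10744.

Z = 5.107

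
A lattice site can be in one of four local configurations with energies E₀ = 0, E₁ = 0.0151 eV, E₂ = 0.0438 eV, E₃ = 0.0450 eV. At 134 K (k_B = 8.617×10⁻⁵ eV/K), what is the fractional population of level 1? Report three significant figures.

0.206

k_BT = 8.617×10⁻⁵ × 134 K = 0.011547 eV.
Eᵢ/kT = 0, 1.3077, 3.7932, 3.8971.
Z = Σ e^(−Eᵢ/kT) = e^(−0) + e^(−1.3077) + e^(−3.7932) + e^(−3.8971) = 1.0000 + 0.27044 + 0.022523 + 0.020301 = 1.3133.
P₁ = e^(−E₁/kT) / Z = 0.27044/1.3133 = 0.206.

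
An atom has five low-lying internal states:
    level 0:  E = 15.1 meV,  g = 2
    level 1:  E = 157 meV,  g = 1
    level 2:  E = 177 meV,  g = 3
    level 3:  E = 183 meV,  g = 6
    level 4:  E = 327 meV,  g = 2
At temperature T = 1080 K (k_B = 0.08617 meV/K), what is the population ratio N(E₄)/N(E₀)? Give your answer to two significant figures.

0.035

k_BT = 0.08617 × 1080 K = 93.06 meV.
n₄/n₀ = (g₄/g₀) exp[−(E₄−E₀)/kT] = (2/2) × exp(−(311.9 meV)/(93.06 meV)) = (2/2) × exp(-3.352) = 0.035.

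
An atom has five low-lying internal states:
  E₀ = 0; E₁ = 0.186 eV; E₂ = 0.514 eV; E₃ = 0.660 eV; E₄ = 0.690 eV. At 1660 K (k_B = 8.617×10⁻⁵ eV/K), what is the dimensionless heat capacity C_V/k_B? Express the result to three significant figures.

0.755

k_BT = 8.617×10⁻⁵ × 1660 K = 0.14304 eV.
Eᵢ/kT = 0, 1.3003, 3.5934, 4.6141, 4.8238.
Z = Σ e^(−Eᵢ/kT) = e^(−0) + e^(−1.3003) + e^(−3.5934) + e^(−4.6141) + e^(−4.8238) = 1.0000 + 0.27245 + 0.027505 + 0.0099111 + 0.0080362 = 1.3179.
⟨E⟩ = 0.058350 eV, ⟨E²⟩ = 0.018845 eV².
C_V/k_B = (⟨E²⟩ − ⟨E⟩²)/(kT)² = (0.018845 − 0.0034047)/0.020460 = 0.755.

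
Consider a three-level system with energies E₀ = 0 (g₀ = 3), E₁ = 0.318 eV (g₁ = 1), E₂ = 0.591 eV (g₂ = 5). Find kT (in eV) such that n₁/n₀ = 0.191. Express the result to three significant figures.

n₁/n₀ = (g₁/g₀) exp[−(E₁−E₀)/kT] = 0.191.
⇒ (E₁−E₀)/kT = ln((1/3)/0.191) = ln(1.7452) = 0.55687.
kT = 0.318 eV / 0.55687 = 0.571 eV.

0.571 eV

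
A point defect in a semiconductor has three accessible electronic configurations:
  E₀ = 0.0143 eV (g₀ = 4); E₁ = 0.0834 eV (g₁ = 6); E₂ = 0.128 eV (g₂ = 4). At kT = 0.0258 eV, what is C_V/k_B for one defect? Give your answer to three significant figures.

Eᵢ/kT = 0.55426, 3.2326, 4.9612.
Z = Σ gᵢe^(−Eᵢ/kT) = 4·e^(−0.55426) + 6·e^(−3.2326) + 4·e^(−4.9612) = 2.2980 + 0.23673 + 0.028018 = 2.5627.
⟨E⟩ = 0.021926 eV, ⟨E²⟩ = 0.0010050 eV².
C_V/k_B = (⟨E²⟩ − ⟨E⟩²)/(kT)² = (0.0010050 − 0.00048075)/0.00066564 = 0.788.

0.788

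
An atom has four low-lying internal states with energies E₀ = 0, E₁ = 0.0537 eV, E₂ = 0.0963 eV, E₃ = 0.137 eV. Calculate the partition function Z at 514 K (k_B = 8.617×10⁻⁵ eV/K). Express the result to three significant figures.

k_BT = 8.617×10⁻⁵ × 514 K = 0.044291 eV.
Eᵢ/kT = 0, 1.2124, 2.1743, 3.0932.
Z = Σ e^(−Eᵢ/kT) = e^(−0) + e^(−1.2124) + e^(−2.1743) + e^(−3.0932) = 1.0000 + 0.29748 + 0.11369 + 0.045357 = 1.4565.

Z = 1.46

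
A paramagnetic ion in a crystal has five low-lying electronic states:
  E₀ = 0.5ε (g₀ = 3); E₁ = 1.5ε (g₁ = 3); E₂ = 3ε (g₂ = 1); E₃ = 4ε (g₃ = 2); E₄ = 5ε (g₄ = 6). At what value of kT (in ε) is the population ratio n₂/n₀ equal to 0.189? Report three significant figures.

4.41 ε

n₂/n₀ = (g₂/g₀) exp[−(E₂−E₀)/kT] = 0.189.
⇒ (E₂−E₀)/kT = ln((1/3)/0.189) = ln(1.7637) = 0.56741.
kT = 2.5ε / 0.56741 = 4.41 ε.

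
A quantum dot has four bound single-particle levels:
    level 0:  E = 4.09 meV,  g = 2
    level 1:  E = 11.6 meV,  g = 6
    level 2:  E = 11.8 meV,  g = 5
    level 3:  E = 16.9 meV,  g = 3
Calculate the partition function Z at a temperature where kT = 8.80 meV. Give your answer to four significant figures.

Z = 4.610

Eᵢ/kT = 0.464773, 1.31818, 1.34091, 1.92045.
Z = Σ gᵢe^(−Eᵢ/kT) = 2·e^(−0.464773) + 6·e^(−1.31818) + 5·e^(−1.34091) + 3·e^(−1.92045) = 1.25656 + 1.60573 + 1.30804 + 0.439623 = 4.60995.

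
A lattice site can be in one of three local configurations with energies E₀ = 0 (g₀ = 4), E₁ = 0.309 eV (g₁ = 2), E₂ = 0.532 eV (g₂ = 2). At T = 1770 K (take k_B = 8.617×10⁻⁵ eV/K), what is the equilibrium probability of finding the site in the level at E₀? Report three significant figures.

0.925

k_BT = 8.617×10⁻⁵ × 1770 K = 0.15252 eV.
Eᵢ/kT = 0, 2.0260, 3.4881.
Z = Σ gᵢe^(−Eᵢ/kT) = 4·e^(−0) + 2·e^(−2.0260) + 2·e^(−3.4881) = 4.0000 + 0.26372 + 0.061118 = 4.3248.
P₀ = g₀ e^(−E₀/kT) / Z = 4.0000/4.3248 = 0.925.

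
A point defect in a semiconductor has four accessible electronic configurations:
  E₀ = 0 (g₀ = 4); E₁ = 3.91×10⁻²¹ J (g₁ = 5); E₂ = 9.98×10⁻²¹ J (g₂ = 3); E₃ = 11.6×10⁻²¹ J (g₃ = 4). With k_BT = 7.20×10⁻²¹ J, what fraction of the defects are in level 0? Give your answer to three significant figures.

Eᵢ/kT = 0, 0.54306, 1.3861, 1.6111.
Z = Σ gᵢe^(−Eᵢ/kT) = 4·e^(−0) + 5·e^(−0.54306) + 3·e^(−1.3861) + 4·e^(−1.6111) = 4.0000 + 2.9048 + 0.75015 + 0.79867 = 8.4536.
P₀ = g₀ e^(−E₀/kT) / Z = 4.0000/8.4536 = 0.473.

0.473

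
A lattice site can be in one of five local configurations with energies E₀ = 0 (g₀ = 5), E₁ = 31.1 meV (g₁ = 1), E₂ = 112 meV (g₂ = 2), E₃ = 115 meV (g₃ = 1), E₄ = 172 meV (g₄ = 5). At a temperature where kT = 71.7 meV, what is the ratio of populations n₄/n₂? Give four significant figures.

1.083

n₄/n₂ = (g₄/g₂) exp[−(E₄−E₂)/kT] = (5/2) × exp(−(60 meV)/(71.7 meV)) = (5/2) × exp(-0.836820) = 1.083.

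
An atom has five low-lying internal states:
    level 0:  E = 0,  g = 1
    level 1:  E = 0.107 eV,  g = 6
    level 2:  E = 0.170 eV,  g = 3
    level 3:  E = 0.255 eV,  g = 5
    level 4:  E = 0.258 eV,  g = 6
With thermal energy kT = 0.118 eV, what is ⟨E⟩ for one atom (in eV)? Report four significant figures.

0.1302 eV

Eᵢ/kT = 0, 0.906780, 1.44068, 2.16102, 2.18644.
Z = Σ gᵢe^(−Eᵢ/kT) = 1·e^(−0) + 6·e^(−0.906780) + 3·e^(−1.44068) + 5·e^(−2.16102) + 6·e^(−2.18644) = 1.00000 + 2.42293 + 0.710300 + 0.576038 + 0.673895 = 5.38316.
⟨E⟩ = Σ Eᵢ gᵢe^(−Eᵢ/kT) / Z = (0·1.00000 + 0.107·2.42293 + 0.170·0.710300 + 0.255·0.576038 + 0.258·0.673895) / 5.38316 = 0.1302 eV.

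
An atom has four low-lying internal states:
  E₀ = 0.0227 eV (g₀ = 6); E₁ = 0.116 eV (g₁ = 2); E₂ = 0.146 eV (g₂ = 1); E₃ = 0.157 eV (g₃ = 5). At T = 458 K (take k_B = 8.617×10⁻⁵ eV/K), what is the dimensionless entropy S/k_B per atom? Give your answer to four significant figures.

2.035

k_BT = 8.617×10⁻⁵ × 458 K = 0.0394659 eV.
Eᵢ/kT = 0.575180, 2.93925, 3.69940, 3.97812.
Z = Σ gᵢe^(−Eᵢ/kT) = 6·e^(−0.575180) + 2·e^(−2.93925) + 1·e^(−3.69940) + 5·e^(−3.97812) = 3.37562 + 0.105811 + 0.0247384 + 0.0936040 = 3.59977.
⟨E⟩ = Σ EᵢPᵢ = 0.0297820 eV.
S/k_B = ln Z + ⟨E⟩/kT = ln(3.59977) + 0.0297820/0.0394659 = 1.28087 + 0.754626 = 2.035.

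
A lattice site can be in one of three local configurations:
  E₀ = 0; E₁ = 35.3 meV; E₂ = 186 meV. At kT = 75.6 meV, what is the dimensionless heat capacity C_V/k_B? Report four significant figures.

Eᵢ/kT = 0, 0.466931, 2.46032.
Z = Σ e^(−Eᵢ/kT) = e^(−0) + e^(−0.466931) + e^(−2.46032) = 1.00000 + 0.626923 + 0.0854076 = 1.71233.
⟨E⟩ = 22.2014 meV, ⟨E²⟩ = 2181.80 meV².
C_V/k_B = (⟨E²⟩ − ⟨E⟩²)/(kT)² = (2181.80 − 492.902)/5715.36 = 0.2955.

0.2955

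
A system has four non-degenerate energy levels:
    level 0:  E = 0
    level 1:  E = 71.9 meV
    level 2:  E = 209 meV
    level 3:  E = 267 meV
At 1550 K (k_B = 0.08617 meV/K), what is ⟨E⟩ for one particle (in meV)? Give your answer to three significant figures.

63.2 meV

k_BT = 0.08617 × 1550 K = 133.56 meV.
Eᵢ/kT = 0, 0.53833, 1.5648, 1.9991.
Z = Σ e^(−Eᵢ/kT) = e^(−0) + e^(−0.53833) + e^(−1.5648) + e^(−1.9991) = 1.0000 + 0.58372 + 0.20913 + 0.13546 = 1.9283.
⟨E⟩ = Σ Eᵢ e^(−Eᵢ/kT) / Z = (0·1.0000 + 71.9·0.58372 + 209·0.20913 + 267·0.13546) / 1.9283 = 63.2 meV.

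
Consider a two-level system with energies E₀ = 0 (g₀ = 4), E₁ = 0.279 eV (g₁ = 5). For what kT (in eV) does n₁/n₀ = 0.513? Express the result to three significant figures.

n₁/n₀ = (g₁/g₀) exp[−(E₁−E₀)/kT] = 0.513.
⇒ (E₁−E₀)/kT = ln((5/4)/0.513) = ln(2.4366) = 0.89060.
kT = 0.279 eV / 0.89060 = 0.313 eV.

0.313 eV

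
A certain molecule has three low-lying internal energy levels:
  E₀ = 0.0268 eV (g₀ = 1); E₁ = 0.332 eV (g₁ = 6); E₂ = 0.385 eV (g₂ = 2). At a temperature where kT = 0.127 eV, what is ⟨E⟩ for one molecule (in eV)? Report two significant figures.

0.15 eV

Eᵢ/kT = 0.2110, 2.614, 3.031.
Z = Σ gᵢe^(−Eᵢ/kT) = 1·e^(−0.2110) + 6·e^(−2.614) + 2·e^(−3.031) = 0.8098 + 0.4394 + 0.09653 = 1.346.
⟨E⟩ = Σ Eᵢ gᵢe^(−Eᵢ/kT) / Z = (0.0268·0.8098 + 0.332·0.4394 + 0.385·0.09653) / 1.346 = 0.15 eV.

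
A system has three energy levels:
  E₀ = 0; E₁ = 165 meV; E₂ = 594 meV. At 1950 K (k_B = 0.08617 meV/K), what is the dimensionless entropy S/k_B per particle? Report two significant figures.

k_BT = 0.08617 × 1950 K = 168.0 meV.
Eᵢ/kT = 0, 0.9821, 3.536.
Z = Σ e^(−Eᵢ/kT) = e^(−0) + e^(−0.9821) + e^(−3.536) = 1.000 + 0.3745 + 0.02913 = 1.404.
⟨E⟩ = Σ EᵢPᵢ = 56.34 meV.
S/k_B = ln Z + ⟨E⟩/kT = ln(1.404) + 56.34/168.0 = 0.3393 + 0.3354 = 0.67.

0.67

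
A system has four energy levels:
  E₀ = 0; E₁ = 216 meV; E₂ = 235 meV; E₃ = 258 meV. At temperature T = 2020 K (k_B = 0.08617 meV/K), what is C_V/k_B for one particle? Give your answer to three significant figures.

0.451

k_BT = 0.08617 × 2020 K = 174.06 meV.
Eᵢ/kT = 0, 1.2410, 1.3501, 1.4822.
Z = Σ e^(−Eᵢ/kT) = e^(−0) + e^(−1.2410) + e^(−1.3501) + e^(−1.4822) = 1.0000 + 0.28909 + 0.25921 + 0.22714 = 1.7754.
⟨E⟩ = 102.49 meV, ⟨E²⟩ = 24176 meV².
C_V/k_B = (⟨E²⟩ − ⟨E⟩²)/(kT)² = (24176 − 10504)/30297 = 0.451.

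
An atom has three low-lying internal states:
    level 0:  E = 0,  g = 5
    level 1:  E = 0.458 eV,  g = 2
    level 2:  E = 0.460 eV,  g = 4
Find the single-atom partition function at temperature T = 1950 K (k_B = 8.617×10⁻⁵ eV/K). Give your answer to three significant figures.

Z = 5.39

k_BT = 8.617×10⁻⁵ × 1950 K = 0.16803 eV.
Eᵢ/kT = 0, 2.7257, 2.7376.
Z = Σ gᵢe^(−Eᵢ/kT) = 5·e^(−0) + 2·e^(−2.7257) + 4·e^(−2.7376) = 5.0000 + 0.13100 + 0.25890 = 5.3899.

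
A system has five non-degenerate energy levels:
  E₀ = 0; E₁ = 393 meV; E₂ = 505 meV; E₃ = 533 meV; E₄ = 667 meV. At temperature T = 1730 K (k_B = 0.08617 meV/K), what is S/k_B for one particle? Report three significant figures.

k_BT = 0.08617 × 1730 K = 149.07 meV.
Eᵢ/kT = 0, 2.6363, 3.3877, 3.5755, 4.4744.
Z = Σ e^(−Eᵢ/kT) = e^(−0) + e^(−2.6363) + e^(−3.3877) + e^(−3.5755) + e^(−4.4744) = 1.0000 + 0.071626 + 0.033786 + 0.028001 + 0.011397 = 1.1448.
⟨E⟩ = Σ EᵢPᵢ = 59.170 meV.
S/k_B = ln Z + ⟨E⟩/kT = ln(1.1448) + 59.170/149.07 = 0.13523 + 0.39693 = 0.532.

0.532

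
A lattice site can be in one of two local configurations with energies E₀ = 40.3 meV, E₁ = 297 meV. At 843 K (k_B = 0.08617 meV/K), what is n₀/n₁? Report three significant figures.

k_BT = 0.08617 × 843 K = 72.641 meV.
n₀/n₁ = exp[−(E₀−E₁)/kT] = exp(−(-256.7 meV)/(72.641 meV)) = exp(3.5338) = 34.3.

34.3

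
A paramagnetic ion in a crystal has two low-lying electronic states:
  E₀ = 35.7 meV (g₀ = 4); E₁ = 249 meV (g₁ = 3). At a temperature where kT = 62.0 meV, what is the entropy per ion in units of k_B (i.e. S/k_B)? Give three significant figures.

1.49

Eᵢ/kT = 0.57581, 4.0161.
Z = Σ gᵢe^(−Eᵢ/kT) = 4·e^(−0.57581) + 3·e^(−4.0161) = 2.2490 + 0.054069 = 2.3031.
⟨E⟩ = Σ EᵢPᵢ = 40.707 meV.
S/k_B = ln Z + ⟨E⟩/kT = ln(2.3031) + 40.707/62.0 = 0.83426 + 0.65656 = 1.49.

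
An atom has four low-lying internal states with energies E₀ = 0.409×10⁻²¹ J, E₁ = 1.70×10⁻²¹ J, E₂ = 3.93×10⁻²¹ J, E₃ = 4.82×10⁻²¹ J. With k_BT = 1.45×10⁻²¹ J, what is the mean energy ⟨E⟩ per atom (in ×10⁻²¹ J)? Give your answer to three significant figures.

1.09 ×10⁻²¹ J

Eᵢ/kT = 0.28207, 1.1724, 2.7103, 3.3241.
Z = Σ e^(−Eᵢ/kT) = e^(−0.28207) + e^(−1.1724) + e^(−2.7103) + e^(−3.3241) = 0.75422 + 0.30962 + 0.066517 + 0.036005 = 1.1664.
⟨E⟩ = Σ Eᵢ e^(−Eᵢ/kT) / Z = (0.409·0.75422 + 1.70·0.30962 + 3.93·0.066517 + 4.82·0.036005) / 1.1664 = 1.09 ×10⁻²¹ J.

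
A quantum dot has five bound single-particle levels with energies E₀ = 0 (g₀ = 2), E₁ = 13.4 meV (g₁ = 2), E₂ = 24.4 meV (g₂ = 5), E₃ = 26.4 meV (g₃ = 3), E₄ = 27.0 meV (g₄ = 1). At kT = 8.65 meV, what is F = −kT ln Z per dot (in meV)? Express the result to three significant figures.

-9.24 meV

Eᵢ/kT = 0, 1.5491, 2.8208, 3.0520, 3.1214.
Z = Σ gᵢe^(−Eᵢ/kT) = 2·e^(−0) + 2·e^(−1.5491) + 5·e^(−2.8208) + 3·e^(−3.0520) + 1·e^(−3.1214) = 2.0000 + 0.42488 + 0.29779 + 0.14179 + 0.044095 = 2.9086.
F = −kT ln Z = −8.65 × ln(2.9086) = −8.65 × 1.0677 = -9.24 meV.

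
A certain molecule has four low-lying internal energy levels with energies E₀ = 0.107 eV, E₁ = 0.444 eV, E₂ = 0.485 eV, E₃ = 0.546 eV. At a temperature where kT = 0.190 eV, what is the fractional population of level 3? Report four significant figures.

0.07058

Eᵢ/kT = 0.563158, 2.33684, 2.55263, 2.87368.
Z = Σ e^(−Eᵢ/kT) = e^(−0.563158) + e^(−2.33684) + e^(−2.55263) + e^(−2.87368) = 0.569408 + 0.0966325 + 0.0778766 + 0.0564907 = 0.800408.
P₃ = e^(−E₃/kT) / Z = 0.0564907/0.800408 = 0.07058.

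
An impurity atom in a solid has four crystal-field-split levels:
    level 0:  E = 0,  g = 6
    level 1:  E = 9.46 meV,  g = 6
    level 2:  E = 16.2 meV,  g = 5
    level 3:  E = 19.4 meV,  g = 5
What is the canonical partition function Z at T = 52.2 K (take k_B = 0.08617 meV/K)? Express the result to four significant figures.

k_BT = 0.08617 × 52.2 K = 4.49807 meV.
Eᵢ/kT = 0, 2.10312, 3.60154, 4.31296.
Z = Σ gᵢe^(−Eᵢ/kT) = 6·e^(−0) + 6·e^(−2.10312) + 5·e^(−3.60154) + 5·e^(−4.31296) = 6.00000 + 0.732450 + 0.136408 + 0.0669692 = 6.93583.

Z = 6.936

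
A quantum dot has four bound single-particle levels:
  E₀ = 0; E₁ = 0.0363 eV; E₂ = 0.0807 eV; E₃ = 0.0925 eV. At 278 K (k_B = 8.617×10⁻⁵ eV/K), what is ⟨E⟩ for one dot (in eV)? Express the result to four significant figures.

k_BT = 8.617×10⁻⁵ × 278 K = 0.0239553 eV.
Eᵢ/kT = 0, 1.51532, 3.36877, 3.86136.
Z = Σ e^(−Eᵢ/kT) = e^(−0) + e^(−1.51532) + e^(−3.36877) + e^(−3.86136) = 1.00000 + 0.219738 + 0.0344320 + 0.0210394 = 1.27521.
⟨E⟩ = Σ Eᵢ e^(−Eᵢ/kT) / Z = (0·1.00000 + 0.0363·0.219738 + 0.0807·0.0344320 + 0.0925·0.0210394) / 1.27521 = 0.009960 eV.

0.009960 eV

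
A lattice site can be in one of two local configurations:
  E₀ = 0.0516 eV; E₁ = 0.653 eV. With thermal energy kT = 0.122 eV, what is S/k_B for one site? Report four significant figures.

Eᵢ/kT = 0.422951, 5.35246.
Z = Σ e^(−Eᵢ/kT) = e^(−0.422951) + e^(−5.35246) = 0.655111 + 0.00473648 = 0.659847.
⟨E⟩ = Σ EᵢPᵢ = 0.0559170 eV.
S/k_B = ln Z + ⟨E⟩/kT = ln(0.659847) + 0.0559170/0.122 = -0.415747 + 0.458336 = 0.04259.

0.04259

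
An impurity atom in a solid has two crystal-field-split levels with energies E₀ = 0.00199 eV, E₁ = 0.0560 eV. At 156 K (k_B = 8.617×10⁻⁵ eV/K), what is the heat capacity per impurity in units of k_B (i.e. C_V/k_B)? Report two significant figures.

0.28

k_BT = 8.617×10⁻⁵ × 156 K = 0.01344 eV.
Eᵢ/kT = 0.1481, 4.167.
Z = Σ e^(−Eᵢ/kT) = e^(−0.1481) + e^(−4.167) = 0.8623 + 0.01550 = 0.8778.
⟨E⟩ = 0.002944 eV, ⟨E²⟩ = 0.00005926 eV².
C_V/k_B = (⟨E²⟩ − ⟨E⟩²)/(kT)² = (0.00005926 − 0.000008667)/0.0001806 = 0.28.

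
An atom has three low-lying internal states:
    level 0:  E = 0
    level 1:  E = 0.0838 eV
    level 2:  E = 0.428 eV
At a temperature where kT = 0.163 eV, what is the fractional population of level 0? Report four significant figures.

Eᵢ/kT = 0, 0.514110, 2.62577.
Z = Σ e^(−Eᵢ/kT) = e^(−0) + e^(−0.514110) + e^(−2.62577) = 1.00000 + 0.598033 + 0.0723840 = 1.67042.
P₀ = e^(−E₀/kT) / Z = 1.00000/1.67042 = 0.5987.

0.5987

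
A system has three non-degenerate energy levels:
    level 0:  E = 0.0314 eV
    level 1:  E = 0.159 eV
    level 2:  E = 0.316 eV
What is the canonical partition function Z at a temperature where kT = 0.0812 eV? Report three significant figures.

Z = 0.841

Eᵢ/kT = 0.38670, 1.9581, 3.8916.
Z = Σ e^(−Eᵢ/kT) = e^(−0.38670) + e^(−1.9581) + e^(−3.8916) = 0.67929 + 0.14113 + 0.020413 = 0.84083.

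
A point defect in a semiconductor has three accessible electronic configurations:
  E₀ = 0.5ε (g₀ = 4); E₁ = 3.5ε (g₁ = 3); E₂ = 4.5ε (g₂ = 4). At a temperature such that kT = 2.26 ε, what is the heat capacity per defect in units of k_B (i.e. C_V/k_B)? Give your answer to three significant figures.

0.475

Eᵢ/kT = 0.22124, 1.5487, 1.9912.
Z = Σ gᵢe^(−Eᵢ/kT) = 4·e^(−0.22124) + 3·e^(−1.5487) + 4·e^(−1.9912) = 3.2061 + 0.63757 + 0.54613 = 4.3898.
⟨E⟩ = 1.4334 ε, ⟨E²⟩ = 4.4810 ε².
C_V/k_B = (⟨E²⟩ − ⟨E⟩²)/(kT)² = (4.4810 − 2.0546)/5.1076 = 0.475.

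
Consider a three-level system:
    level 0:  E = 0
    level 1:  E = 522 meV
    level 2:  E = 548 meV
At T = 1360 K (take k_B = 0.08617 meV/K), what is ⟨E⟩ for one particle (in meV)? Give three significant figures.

k_BT = 0.08617 × 1360 K = 117.19 meV.
Eᵢ/kT = 0, 4.4543, 4.6762.
Z = Σ e^(−Eᵢ/kT) = e^(−0) + e^(−4.4543) + e^(−4.6762) = 1.0000 + 0.011628 + 0.0093143 = 1.0209.
⟨E⟩ = Σ Eᵢ e^(−Eᵢ/kT) / Z = (0·1.0000 + 522·0.011628 + 548·0.0093143) / 1.0209 = 10.9 meV.

10.9 meV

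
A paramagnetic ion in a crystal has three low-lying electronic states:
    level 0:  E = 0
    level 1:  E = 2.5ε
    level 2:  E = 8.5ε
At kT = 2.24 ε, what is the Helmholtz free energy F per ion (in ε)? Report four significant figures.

Eᵢ/kT = 0, 1.11607, 3.79464.
Z = Σ e^(−Eᵢ/kT) = e^(−0) + e^(−1.11607) + e^(−3.79464) = 1.00000 + 0.327565 + 0.0224910 = 1.35006.
F = −kT ln Z = −2.24 × ln(1.35006) = −2.24 × 0.300149 = -0.6723 ε.

-0.6723 ε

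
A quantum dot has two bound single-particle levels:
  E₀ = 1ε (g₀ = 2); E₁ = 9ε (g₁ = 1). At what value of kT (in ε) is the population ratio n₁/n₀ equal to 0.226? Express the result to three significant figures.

n₁/n₀ = (g₁/g₀) exp[−(E₁−E₀)/kT] = 0.226.
⇒ (E₁−E₀)/kT = ln((1/2)/0.226) = ln(2.2124) = 0.79408.
kT = 8ε / 0.79408 = 10.1 ε.

10.1 ε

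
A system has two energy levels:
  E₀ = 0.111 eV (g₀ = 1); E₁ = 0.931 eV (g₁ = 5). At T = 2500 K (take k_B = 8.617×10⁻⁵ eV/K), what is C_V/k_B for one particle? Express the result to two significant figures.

k_BT = 8.617×10⁻⁵ × 2500 K = 0.2154 eV.
Eᵢ/kT = 0.5153, 4.322.
Z = Σ gᵢe^(−Eᵢ/kT) = 1·e^(−0.5153) + 5·e^(−4.322) = 0.5973 + 0.06637 = 0.6637.
⟨E⟩ = 0.1930 eV, ⟨E²⟩ = 0.09776 eV².
C_V/k_B = (⟨E²⟩ − ⟨E⟩²)/(kT)² = (0.09776 − 0.03725)/0.04640 = 1.3.

1.3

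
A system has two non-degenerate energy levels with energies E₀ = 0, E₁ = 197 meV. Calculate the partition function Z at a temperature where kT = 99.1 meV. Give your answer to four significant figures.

Z = 1.137

Eᵢ/kT = 0, 1.98789.
Z = Σ e^(−Eᵢ/kT) = e^(−0) + e^(−1.98789) = 1.00000 + 0.136984 = 1.13698.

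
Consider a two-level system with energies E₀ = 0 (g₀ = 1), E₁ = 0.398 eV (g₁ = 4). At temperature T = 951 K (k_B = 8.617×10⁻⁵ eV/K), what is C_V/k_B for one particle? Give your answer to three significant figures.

0.690

k_BT = 8.617×10⁻⁵ × 951 K = 0.081948 eV.
Eᵢ/kT = 0, 4.8567.
Z = Σ gᵢe^(−Eᵢ/kT) = 1·e^(−0) + 4·e^(−4.8567) = 1.0000 + 0.031104 = 1.0311.
⟨E⟩ = 0.012006 eV, ⟨E²⟩ = 0.0047784 eV².
C_V/k_B = (⟨E²⟩ − ⟨E⟩²)/(kT)² = (0.0047784 − 0.00014414)/0.0067155 = 0.690.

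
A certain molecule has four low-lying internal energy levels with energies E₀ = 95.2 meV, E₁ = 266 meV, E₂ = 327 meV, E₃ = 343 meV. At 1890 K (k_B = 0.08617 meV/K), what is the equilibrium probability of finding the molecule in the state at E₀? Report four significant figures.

k_BT = 0.08617 × 1890 K = 162.861 meV.
Eᵢ/kT = 0.584548, 1.63329, 2.00785, 2.10609.
Z = Σ e^(−Eᵢ/kT) = e^(−0.584548) + e^(−1.63329) + e^(−2.00785) + e^(−2.10609) = 0.557358 + 0.195286 + 0.134277 + 0.121713 = 1.00863.
P₀ = e^(−E₀/kT) / Z = 0.557358/1.00863 = 0.5526.

0.5526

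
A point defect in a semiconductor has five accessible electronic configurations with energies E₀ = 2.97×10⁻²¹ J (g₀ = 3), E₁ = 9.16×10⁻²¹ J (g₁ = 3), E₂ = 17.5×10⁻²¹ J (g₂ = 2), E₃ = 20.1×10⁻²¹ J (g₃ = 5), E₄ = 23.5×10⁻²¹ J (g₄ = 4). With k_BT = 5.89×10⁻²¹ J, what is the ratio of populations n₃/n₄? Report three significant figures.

n₃/n₄ = (g₃/g₄) exp[−(E₃−E₄)/kT] = (5/4) × exp(−(-3.4 ×10⁻²¹ J)/(5.89 ×10⁻²¹ J)) = (5/4) × exp(0.57725) = 2.23.

2.23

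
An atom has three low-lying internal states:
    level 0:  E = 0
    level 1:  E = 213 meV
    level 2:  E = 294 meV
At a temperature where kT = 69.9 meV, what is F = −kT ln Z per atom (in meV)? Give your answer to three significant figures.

-4.23 meV

Eᵢ/kT = 0, 3.0472, 4.2060.
Z = Σ e^(−Eᵢ/kT) = e^(−0) + e^(−3.0472) + e^(−4.2060) = 1.0000 + 0.047492 + 0.014906 = 1.0624.
F = −kT ln Z = −69.9 × ln(1.0624) = −69.9 × 0.060530 = -4.23 meV.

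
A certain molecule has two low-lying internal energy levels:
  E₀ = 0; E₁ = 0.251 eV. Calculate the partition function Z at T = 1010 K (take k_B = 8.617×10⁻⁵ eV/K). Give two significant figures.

Z = 1.1

k_BT = 8.617×10⁻⁵ × 1010 K = 0.08703 eV.
Eᵢ/kT = 0, 2.884.
Z = Σ e^(−Eᵢ/kT) = e^(−0) + e^(−2.884) = 1.000 + 0.05591 = 1.056.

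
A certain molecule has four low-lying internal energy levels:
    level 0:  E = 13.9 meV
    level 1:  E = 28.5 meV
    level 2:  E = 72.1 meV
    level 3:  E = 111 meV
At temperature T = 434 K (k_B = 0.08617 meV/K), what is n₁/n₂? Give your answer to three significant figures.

3.21

k_BT = 0.08617 × 434 K = 37.398 meV.
n₁/n₂ = exp[−(E₁−E₂)/kT] = exp(−(-43.6 meV)/(37.398 meV)) = exp(1.1658) = 3.21.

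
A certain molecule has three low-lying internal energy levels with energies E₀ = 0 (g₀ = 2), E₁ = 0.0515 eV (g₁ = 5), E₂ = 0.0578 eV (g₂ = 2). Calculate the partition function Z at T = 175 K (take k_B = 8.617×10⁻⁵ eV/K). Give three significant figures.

Z = 2.21

k_BT = 8.617×10⁻⁵ × 175 K = 0.015080 eV.
Eᵢ/kT = 0, 3.4151, 3.8329.
Z = Σ gᵢe^(−Eᵢ/kT) = 2·e^(−0) + 5·e^(−3.4151) + 2·e^(−3.8329) = 2.0000 + 0.16437 + 0.043293 = 2.2077.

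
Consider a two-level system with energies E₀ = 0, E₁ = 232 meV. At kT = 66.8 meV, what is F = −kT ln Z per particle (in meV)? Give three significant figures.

Eᵢ/kT = 0, 3.4731.
Z = Σ e^(−Eᵢ/kT) = e^(−0) + e^(−3.4731) = 1.0000 + 0.031021 = 1.0310.
F = −kT ln Z = −66.8 × ln(1.0310) = −66.8 × 0.030529 = -2.04 meV.

-2.04 meV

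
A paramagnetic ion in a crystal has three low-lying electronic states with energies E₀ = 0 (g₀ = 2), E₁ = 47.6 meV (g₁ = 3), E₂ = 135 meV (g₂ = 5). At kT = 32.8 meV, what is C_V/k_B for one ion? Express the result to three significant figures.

Eᵢ/kT = 0, 1.4512, 4.1159.
Z = Σ gᵢe^(−Eᵢ/kT) = 2·e^(−0) + 3·e^(−1.4512) + 5·e^(−4.1159) = 2.0000 + 0.70287 + 0.081556 = 2.7844.
⟨E⟩ = 15.970 meV, ⟨E²⟩ = 1105.8 meV².
C_V/k_B = (⟨E²⟩ − ⟨E⟩²)/(kT)² = (1105.8 − 255.04)/1075.8 = 0.791.

0.791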